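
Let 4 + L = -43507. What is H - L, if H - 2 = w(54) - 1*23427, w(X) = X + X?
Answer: 20194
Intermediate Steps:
w(X) = 2*X
L = -43511 (L = -4 - 43507 = -43511)
H = -23317 (H = 2 + (2*54 - 1*23427) = 2 + (108 - 23427) = 2 - 23319 = -23317)
H - L = -23317 - 1*(-43511) = -23317 + 43511 = 20194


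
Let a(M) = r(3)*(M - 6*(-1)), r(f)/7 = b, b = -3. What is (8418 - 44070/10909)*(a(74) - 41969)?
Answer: -4006449697908/10909 ≈ -3.6726e+8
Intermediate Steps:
r(f) = -21 (r(f) = 7*(-3) = -21)
a(M) = -126 - 21*M (a(M) = -21*(M - 6*(-1)) = -21*(M - 1*(-6)) = -21*(M + 6) = -21*(6 + M) = -126 - 21*M)
(8418 - 44070/10909)*(a(74) - 41969) = (8418 - 44070/10909)*((-126 - 21*74) - 41969) = (8418 - 44070*1/10909)*((-126 - 1554) - 41969) = (8418 - 44070/10909)*(-1680 - 41969) = (91787892/10909)*(-43649) = -4006449697908/10909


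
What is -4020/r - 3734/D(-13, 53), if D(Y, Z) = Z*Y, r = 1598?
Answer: 1598576/550511 ≈ 2.9038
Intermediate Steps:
D(Y, Z) = Y*Z
-4020/r - 3734/D(-13, 53) = -4020/1598 - 3734/((-13*53)) = -4020*1/1598 - 3734/(-689) = -2010/799 - 3734*(-1/689) = -2010/799 + 3734/689 = 1598576/550511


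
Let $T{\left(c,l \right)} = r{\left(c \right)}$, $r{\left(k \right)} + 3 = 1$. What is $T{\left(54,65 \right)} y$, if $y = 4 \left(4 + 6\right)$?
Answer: $-80$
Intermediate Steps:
$y = 40$ ($y = 4 \cdot 10 = 40$)
$r{\left(k \right)} = -2$ ($r{\left(k \right)} = -3 + 1 = -2$)
$T{\left(c,l \right)} = -2$
$T{\left(54,65 \right)} y = \left(-2\right) 40 = -80$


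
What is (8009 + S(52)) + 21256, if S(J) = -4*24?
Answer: 29169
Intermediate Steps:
S(J) = -96
(8009 + S(52)) + 21256 = (8009 - 96) + 21256 = 7913 + 21256 = 29169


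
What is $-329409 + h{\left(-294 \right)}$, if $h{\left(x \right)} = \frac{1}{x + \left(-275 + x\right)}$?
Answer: $- \frac{284279968}{863} \approx -3.2941 \cdot 10^{5}$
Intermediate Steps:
$h{\left(x \right)} = \frac{1}{-275 + 2 x}$
$-329409 + h{\left(-294 \right)} = -329409 + \frac{1}{-275 + 2 \left(-294\right)} = -329409 + \frac{1}{-275 - 588} = -329409 + \frac{1}{-863} = -329409 - \frac{1}{863} = - \frac{284279968}{863}$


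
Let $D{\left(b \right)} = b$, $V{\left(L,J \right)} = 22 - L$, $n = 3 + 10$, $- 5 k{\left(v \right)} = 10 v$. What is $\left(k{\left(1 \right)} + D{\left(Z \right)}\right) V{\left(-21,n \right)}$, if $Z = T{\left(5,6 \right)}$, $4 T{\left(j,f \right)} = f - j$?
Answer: $- \frac{301}{4} \approx -75.25$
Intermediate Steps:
$k{\left(v \right)} = - 2 v$ ($k{\left(v \right)} = - \frac{10 v}{5} = - 2 v$)
$n = 13$
$T{\left(j,f \right)} = - \frac{j}{4} + \frac{f}{4}$ ($T{\left(j,f \right)} = \frac{f - j}{4} = - \frac{j}{4} + \frac{f}{4}$)
$Z = \frac{1}{4}$ ($Z = \left(- \frac{1}{4}\right) 5 + \frac{1}{4} \cdot 6 = - \frac{5}{4} + \frac{3}{2} = \frac{1}{4} \approx 0.25$)
$\left(k{\left(1 \right)} + D{\left(Z \right)}\right) V{\left(-21,n \right)} = \left(\left(-2\right) 1 + \frac{1}{4}\right) \left(22 - -21\right) = \left(-2 + \frac{1}{4}\right) \left(22 + 21\right) = \left(- \frac{7}{4}\right) 43 = - \frac{301}{4}$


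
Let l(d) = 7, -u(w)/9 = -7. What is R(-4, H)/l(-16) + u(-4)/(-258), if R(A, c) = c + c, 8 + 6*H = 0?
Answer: -1129/1806 ≈ -0.62514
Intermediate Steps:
H = -4/3 (H = -4/3 + (1/6)*0 = -4/3 + 0 = -4/3 ≈ -1.3333)
u(w) = 63 (u(w) = -9*(-7) = 63)
R(A, c) = 2*c
R(-4, H)/l(-16) + u(-4)/(-258) = (2*(-4/3))/7 + 63/(-258) = -8/3*1/7 + 63*(-1/258) = -8/21 - 21/86 = -1129/1806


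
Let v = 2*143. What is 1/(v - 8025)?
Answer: -1/7739 ≈ -0.00012922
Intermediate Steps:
v = 286
1/(v - 8025) = 1/(286 - 8025) = 1/(-7739) = -1/7739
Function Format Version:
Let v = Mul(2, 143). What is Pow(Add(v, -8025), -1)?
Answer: Rational(-1, 7739) ≈ -0.00012922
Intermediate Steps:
v = 286
Pow(Add(v, -8025), -1) = Pow(Add(286, -8025), -1) = Pow(-7739, -1) = Rational(-1, 7739)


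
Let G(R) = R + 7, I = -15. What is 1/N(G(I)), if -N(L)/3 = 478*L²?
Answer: -1/91776 ≈ -1.0896e-5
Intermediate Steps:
G(R) = 7 + R
N(L) = -1434*L²
1/N(G(I)) = 1/(-1434*(7 - 15)²) = 1/(-1434*(-8)²) = 1/(-1434*64) = 1/(-91776) = -1/91776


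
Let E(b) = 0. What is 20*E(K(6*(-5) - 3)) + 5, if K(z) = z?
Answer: 5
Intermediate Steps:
20*E(K(6*(-5) - 3)) + 5 = 20*0 + 5 = 0 + 5 = 5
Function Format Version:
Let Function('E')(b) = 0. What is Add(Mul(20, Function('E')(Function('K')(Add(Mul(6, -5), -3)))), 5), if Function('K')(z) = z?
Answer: 5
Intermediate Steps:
Add(Mul(20, Function('E')(Function('K')(Add(Mul(6, -5), -3)))), 5) = Add(Mul(20, 0), 5) = Add(0, 5) = 5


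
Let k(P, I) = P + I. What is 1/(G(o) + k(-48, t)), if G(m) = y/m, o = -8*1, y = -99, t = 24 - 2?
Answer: -8/109 ≈ -0.073395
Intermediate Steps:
t = 22
k(P, I) = I + P
o = -8
G(m) = -99/m
1/(G(o) + k(-48, t)) = 1/(-99/(-8) + (22 - 48)) = 1/(-99*(-⅛) - 26) = 1/(99/8 - 26) = 1/(-109/8) = -8/109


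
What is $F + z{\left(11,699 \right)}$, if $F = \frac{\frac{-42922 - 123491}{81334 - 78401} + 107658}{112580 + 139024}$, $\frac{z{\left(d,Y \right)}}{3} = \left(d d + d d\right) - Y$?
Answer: $- \frac{11625518033}{8482236} \approx -1370.6$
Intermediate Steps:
$z{\left(d,Y \right)} = - 3 Y + 6 d^{2}$ ($z{\left(d,Y \right)} = 3 \left(\left(d d + d d\right) - Y\right) = 3 \left(\left(d^{2} + d^{2}\right) - Y\right) = 3 \left(2 d^{2} - Y\right) = 3 \left(- Y + 2 d^{2}\right) = - 3 Y + 6 d^{2}$)
$F = \frac{3627523}{8482236}$ ($F = \frac{- \frac{166413}{2933} + 107658}{251604} = \left(\left(-166413\right) \frac{1}{2933} + 107658\right) \frac{1}{251604} = \left(- \frac{166413}{2933} + 107658\right) \frac{1}{251604} = \frac{315594501}{2933} \cdot \frac{1}{251604} = \frac{3627523}{8482236} \approx 0.42766$)
$F + z{\left(11,699 \right)} = \frac{3627523}{8482236} + \left(\left(-3\right) 699 + 6 \cdot 11^{2}\right) = \frac{3627523}{8482236} + \left(-2097 + 6 \cdot 121\right) = \frac{3627523}{8482236} + \left(-2097 + 726\right) = \frac{3627523}{8482236} - 1371 = - \frac{11625518033}{8482236}$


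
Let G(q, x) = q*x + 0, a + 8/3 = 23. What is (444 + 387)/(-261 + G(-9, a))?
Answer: -277/148 ≈ -1.8716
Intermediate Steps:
a = 61/3 (a = -8/3 + 23 = 61/3 ≈ 20.333)
G(q, x) = q*x
(444 + 387)/(-261 + G(-9, a)) = (444 + 387)/(-261 - 9*61/3) = 831/(-261 - 183) = 831/(-444) = 831*(-1/444) = -277/148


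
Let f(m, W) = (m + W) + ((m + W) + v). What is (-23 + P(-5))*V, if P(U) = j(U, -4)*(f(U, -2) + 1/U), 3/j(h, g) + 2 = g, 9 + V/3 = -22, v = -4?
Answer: 12927/10 ≈ 1292.7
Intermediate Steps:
V = -93 (V = -27 + 3*(-22) = -27 - 66 = -93)
f(m, W) = -4 + 2*W + 2*m (f(m, W) = (m + W) + ((m + W) - 4) = (W + m) + ((W + m) - 4) = (W + m) + (-4 + W + m) = -4 + 2*W + 2*m)
j(h, g) = 3/(-2 + g)
P(U) = 4 - U - 1/(2*U) (P(U) = (3/(-2 - 4))*((-4 + 2*(-2) + 2*U) + 1/U) = (3/(-6))*((-4 - 4 + 2*U) + 1/U) = (3*(-1/6))*((-8 + 2*U) + 1/U) = -(-8 + 1/U + 2*U)/2 = 4 - U - 1/(2*U))
(-23 + P(-5))*V = (-23 + (4 - 1*(-5) - 1/2/(-5)))*(-93) = (-23 + (4 + 5 - 1/2*(-1/5)))*(-93) = (-23 + (4 + 5 + 1/10))*(-93) = (-23 + 91/10)*(-93) = -139/10*(-93) = 12927/10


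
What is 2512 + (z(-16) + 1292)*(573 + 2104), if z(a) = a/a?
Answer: 3463873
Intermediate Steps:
z(a) = 1
2512 + (z(-16) + 1292)*(573 + 2104) = 2512 + (1 + 1292)*(573 + 2104) = 2512 + 1293*2677 = 2512 + 3461361 = 3463873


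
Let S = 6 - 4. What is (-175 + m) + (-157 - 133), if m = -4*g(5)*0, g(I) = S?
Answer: -465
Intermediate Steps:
S = 2
g(I) = 2
m = 0 (m = -4*2*0 = -8*0 = 0)
(-175 + m) + (-157 - 133) = (-175 + 0) + (-157 - 133) = -175 - 290 = -465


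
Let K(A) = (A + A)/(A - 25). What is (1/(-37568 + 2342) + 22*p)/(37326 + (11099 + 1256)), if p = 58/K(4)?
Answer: -58994744/875031453 ≈ -0.067420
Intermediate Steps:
K(A) = 2*A/(-25 + A) (K(A) = (2*A)/(-25 + A) = 2*A/(-25 + A))
p = -609/4 (p = 58/((2*4/(-25 + 4))) = 58/((2*4/(-21))) = 58/((2*4*(-1/21))) = 58/(-8/21) = 58*(-21/8) = -609/4 ≈ -152.25)
(1/(-37568 + 2342) + 22*p)/(37326 + (11099 + 1256)) = (1/(-37568 + 2342) + 22*(-609/4))/(37326 + (11099 + 1256)) = (1/(-35226) - 6699/2)/(37326 + 12355) = (-1/35226 - 6699/2)/49681 = -58994744/17613*1/49681 = -58994744/875031453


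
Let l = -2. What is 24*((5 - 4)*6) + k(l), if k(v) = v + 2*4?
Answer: 150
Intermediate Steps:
k(v) = 8 + v (k(v) = v + 8 = 8 + v)
24*((5 - 4)*6) + k(l) = 24*((5 - 4)*6) + (8 - 2) = 24*(1*6) + 6 = 24*6 + 6 = 144 + 6 = 150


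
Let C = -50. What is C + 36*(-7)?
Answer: -302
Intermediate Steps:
C + 36*(-7) = -50 + 36*(-7) = -50 - 252 = -302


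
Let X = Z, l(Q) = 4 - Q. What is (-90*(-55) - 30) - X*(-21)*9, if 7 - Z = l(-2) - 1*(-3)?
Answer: 4542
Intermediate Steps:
Z = -2 (Z = 7 - ((4 - 1*(-2)) - 1*(-3)) = 7 - ((4 + 2) + 3) = 7 - (6 + 3) = 7 - 1*9 = 7 - 9 = -2)
X = -2
(-90*(-55) - 30) - X*(-21)*9 = (-90*(-55) - 30) - (-2*(-21))*9 = (4950 - 30) - 42*9 = 4920 - 1*378 = 4920 - 378 = 4542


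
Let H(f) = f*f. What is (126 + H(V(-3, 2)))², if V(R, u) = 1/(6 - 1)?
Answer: 9928801/625 ≈ 15886.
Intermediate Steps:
V(R, u) = ⅕ (V(R, u) = 1/5 = ⅕)
H(f) = f²
(126 + H(V(-3, 2)))² = (126 + (⅕)²)² = (126 + 1/25)² = (3151/25)² = 9928801/625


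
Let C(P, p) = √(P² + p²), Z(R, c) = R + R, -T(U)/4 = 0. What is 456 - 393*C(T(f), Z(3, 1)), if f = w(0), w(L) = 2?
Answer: -1902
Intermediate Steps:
f = 2
T(U) = 0 (T(U) = -4*0 = 0)
Z(R, c) = 2*R
456 - 393*C(T(f), Z(3, 1)) = 456 - 393*√(0² + (2*3)²) = 456 - 393*√(0 + 6²) = 456 - 393*√(0 + 36) = 456 - 393*√36 = 456 - 393*6 = 456 - 2358 = -1902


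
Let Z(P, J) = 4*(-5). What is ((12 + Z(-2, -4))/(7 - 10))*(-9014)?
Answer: -72112/3 ≈ -24037.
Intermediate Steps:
Z(P, J) = -20
((12 + Z(-2, -4))/(7 - 10))*(-9014) = ((12 - 20)/(7 - 10))*(-9014) = -8/(-3)*(-9014) = -8*(-⅓)*(-9014) = (8/3)*(-9014) = -72112/3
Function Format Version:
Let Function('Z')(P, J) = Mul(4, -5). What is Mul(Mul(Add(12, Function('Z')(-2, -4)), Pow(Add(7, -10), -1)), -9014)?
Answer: Rational(-72112, 3) ≈ -24037.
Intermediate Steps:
Function('Z')(P, J) = -20
Mul(Mul(Add(12, Function('Z')(-2, -4)), Pow(Add(7, -10), -1)), -9014) = Mul(Mul(Add(12, -20), Pow(Add(7, -10), -1)), -9014) = Mul(Mul(-8, Pow(-3, -1)), -9014) = Mul(Mul(-8, Rational(-1, 3)), -9014) = Mul(Rational(8, 3), -9014) = Rational(-72112, 3)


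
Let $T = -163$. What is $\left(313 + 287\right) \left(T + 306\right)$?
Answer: $85800$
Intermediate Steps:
$\left(313 + 287\right) \left(T + 306\right) = \left(313 + 287\right) \left(-163 + 306\right) = 600 \cdot 143 = 85800$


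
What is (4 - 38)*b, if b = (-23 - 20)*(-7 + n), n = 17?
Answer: 14620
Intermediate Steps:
b = -430 (b = (-23 - 20)*(-7 + 17) = -43*10 = -430)
(4 - 38)*b = (4 - 38)*(-430) = -34*(-430) = 14620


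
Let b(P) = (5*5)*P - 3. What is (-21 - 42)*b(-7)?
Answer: 11214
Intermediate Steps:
b(P) = -3 + 25*P (b(P) = 25*P - 3 = -3 + 25*P)
(-21 - 42)*b(-7) = (-21 - 42)*(-3 + 25*(-7)) = -63*(-3 - 175) = -63*(-178) = 11214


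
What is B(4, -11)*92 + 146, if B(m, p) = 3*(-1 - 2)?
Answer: -682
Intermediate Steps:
B(m, p) = -9 (B(m, p) = 3*(-3) = -9)
B(4, -11)*92 + 146 = -9*92 + 146 = -828 + 146 = -682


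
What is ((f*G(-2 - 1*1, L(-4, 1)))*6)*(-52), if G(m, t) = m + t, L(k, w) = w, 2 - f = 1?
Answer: 624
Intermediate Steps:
f = 1 (f = 2 - 1*1 = 2 - 1 = 1)
((f*G(-2 - 1*1, L(-4, 1)))*6)*(-52) = ((1*((-2 - 1*1) + 1))*6)*(-52) = ((1*((-2 - 1) + 1))*6)*(-52) = ((1*(-3 + 1))*6)*(-52) = ((1*(-2))*6)*(-52) = -2*6*(-52) = -12*(-52) = 624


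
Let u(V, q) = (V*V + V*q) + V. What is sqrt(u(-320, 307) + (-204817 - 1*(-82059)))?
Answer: I*sqrt(118918) ≈ 344.84*I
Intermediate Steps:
u(V, q) = V + V**2 + V*q (u(V, q) = (V**2 + V*q) + V = V + V**2 + V*q)
sqrt(u(-320, 307) + (-204817 - 1*(-82059))) = sqrt(-320*(1 - 320 + 307) + (-204817 - 1*(-82059))) = sqrt(-320*(-12) + (-204817 + 82059)) = sqrt(3840 - 122758) = sqrt(-118918) = I*sqrt(118918)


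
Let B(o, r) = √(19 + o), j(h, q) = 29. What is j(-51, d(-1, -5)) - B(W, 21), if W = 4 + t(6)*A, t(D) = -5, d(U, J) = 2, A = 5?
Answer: 29 - I*√2 ≈ 29.0 - 1.4142*I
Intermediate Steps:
W = -21 (W = 4 - 5*5 = 4 - 25 = -21)
j(-51, d(-1, -5)) - B(W, 21) = 29 - √(19 - 21) = 29 - √(-2) = 29 - I*√2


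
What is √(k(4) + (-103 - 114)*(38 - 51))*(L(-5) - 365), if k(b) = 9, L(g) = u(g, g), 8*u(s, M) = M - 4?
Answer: -2929*√2830/8 ≈ -19477.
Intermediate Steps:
u(s, M) = -½ + M/8 (u(s, M) = (M - 4)/8 = (-4 + M)/8 = -½ + M/8)
L(g) = -½ + g/8
√(k(4) + (-103 - 114)*(38 - 51))*(L(-5) - 365) = √(9 + (-103 - 114)*(38 - 51))*((-½ + (⅛)*(-5)) - 365) = √(9 - 217*(-13))*((-½ - 5/8) - 365) = √(9 + 2821)*(-9/8 - 365) = √2830*(-2929/8) = -2929*√2830/8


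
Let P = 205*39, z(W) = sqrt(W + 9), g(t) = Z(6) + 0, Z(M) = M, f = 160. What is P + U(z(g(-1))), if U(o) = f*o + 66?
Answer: 8061 + 160*sqrt(15) ≈ 8680.7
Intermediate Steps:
g(t) = 6 (g(t) = 6 + 0 = 6)
z(W) = sqrt(9 + W)
U(o) = 66 + 160*o (U(o) = 160*o + 66 = 66 + 160*o)
P = 7995
P + U(z(g(-1))) = 7995 + (66 + 160*sqrt(9 + 6)) = 7995 + (66 + 160*sqrt(15)) = 8061 + 160*sqrt(15)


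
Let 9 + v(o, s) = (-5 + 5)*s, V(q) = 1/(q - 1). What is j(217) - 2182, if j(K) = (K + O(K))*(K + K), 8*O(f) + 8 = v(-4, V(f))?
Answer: 364295/4 ≈ 91074.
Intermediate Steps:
V(q) = 1/(-1 + q)
v(o, s) = -9 (v(o, s) = -9 + (-5 + 5)*s = -9 + 0*s = -9 + 0 = -9)
O(f) = -17/8 (O(f) = -1 + (⅛)*(-9) = -1 - 9/8 = -17/8)
j(K) = 2*K*(-17/8 + K) (j(K) = (K - 17/8)*(K + K) = (-17/8 + K)*(2*K) = 2*K*(-17/8 + K))
j(217) - 2182 = (¼)*217*(-17 + 8*217) - 2182 = (¼)*217*(-17 + 1736) - 2182 = (¼)*217*1719 - 2182 = 373023/4 - 2182 = 364295/4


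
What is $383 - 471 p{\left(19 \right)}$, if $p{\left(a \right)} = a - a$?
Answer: $383$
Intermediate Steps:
$p{\left(a \right)} = 0$
$383 - 471 p{\left(19 \right)} = 383 - 0 = 383 + 0 = 383$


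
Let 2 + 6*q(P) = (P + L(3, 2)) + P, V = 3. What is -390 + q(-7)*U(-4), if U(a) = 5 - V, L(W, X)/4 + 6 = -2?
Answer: -406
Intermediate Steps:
L(W, X) = -32 (L(W, X) = -24 + 4*(-2) = -24 - 8 = -32)
U(a) = 2 (U(a) = 5 - 1*3 = 5 - 3 = 2)
q(P) = -17/3 + P/3 (q(P) = -⅓ + ((P - 32) + P)/6 = -⅓ + ((-32 + P) + P)/6 = -⅓ + (-32 + 2*P)/6 = -⅓ + (-16/3 + P/3) = -17/3 + P/3)
-390 + q(-7)*U(-4) = -390 + (-17/3 + (⅓)*(-7))*2 = -390 + (-17/3 - 7/3)*2 = -390 - 8*2 = -390 - 16 = -406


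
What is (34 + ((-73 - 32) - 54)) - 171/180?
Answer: -2519/20 ≈ -125.95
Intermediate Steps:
(34 + ((-73 - 32) - 54)) - 171/180 = (34 + (-105 - 54)) - 171*1/180 = (34 - 159) - 19/20 = -125 - 19/20 = -2519/20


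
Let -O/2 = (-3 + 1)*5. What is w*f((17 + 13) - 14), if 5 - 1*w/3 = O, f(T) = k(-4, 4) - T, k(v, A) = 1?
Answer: 675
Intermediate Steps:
f(T) = 1 - T
O = 20 (O = -2*(-3 + 1)*5 = -(-4)*5 = -2*(-10) = 20)
w = -45 (w = 15 - 3*20 = 15 - 60 = -45)
w*f((17 + 13) - 14) = -45*(1 - ((17 + 13) - 14)) = -45*(1 - (30 - 14)) = -45*(1 - 1*16) = -45*(1 - 16) = -45*(-15) = 675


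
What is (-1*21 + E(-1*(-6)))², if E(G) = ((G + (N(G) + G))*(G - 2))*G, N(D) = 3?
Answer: 114921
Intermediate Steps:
E(G) = G*(-2 + G)*(3 + 2*G) (E(G) = ((G + (3 + G))*(G - 2))*G = ((3 + 2*G)*(-2 + G))*G = ((-2 + G)*(3 + 2*G))*G = G*(-2 + G)*(3 + 2*G))
(-1*21 + E(-1*(-6)))² = (-1*21 + (-1*(-6))*(-6 - (-1)*(-6) + 2*(-1*(-6))²))² = (-21 + 6*(-6 - 1*6 + 2*6²))² = (-21 + 6*(-6 - 6 + 2*36))² = (-21 + 6*(-6 - 6 + 72))² = (-21 + 6*60)² = (-21 + 360)² = 339² = 114921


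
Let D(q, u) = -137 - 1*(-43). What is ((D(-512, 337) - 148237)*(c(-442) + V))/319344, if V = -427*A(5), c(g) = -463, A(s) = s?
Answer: 64227323/53224 ≈ 1206.7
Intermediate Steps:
D(q, u) = -94 (D(q, u) = -137 + 43 = -94)
V = -2135 (V = -427*5 = -2135)
((D(-512, 337) - 148237)*(c(-442) + V))/319344 = ((-94 - 148237)*(-463 - 2135))/319344 = -148331*(-2598)*(1/319344) = 385363938*(1/319344) = 64227323/53224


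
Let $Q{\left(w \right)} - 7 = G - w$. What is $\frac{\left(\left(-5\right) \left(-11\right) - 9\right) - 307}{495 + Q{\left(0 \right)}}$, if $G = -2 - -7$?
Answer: $- \frac{87}{169} \approx -0.51479$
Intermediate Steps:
$G = 5$ ($G = -2 + 7 = 5$)
$Q{\left(w \right)} = 12 - w$ ($Q{\left(w \right)} = 7 - \left(-5 + w\right) = 12 - w$)
$\frac{\left(\left(-5\right) \left(-11\right) - 9\right) - 307}{495 + Q{\left(0 \right)}} = \frac{\left(\left(-5\right) \left(-11\right) - 9\right) - 307}{495 + \left(12 - 0\right)} = \frac{\left(55 - 9\right) - 307}{495 + \left(12 + 0\right)} = \frac{46 - 307}{495 + 12} = - \frac{261}{507} = \left(-261\right) \frac{1}{507} = - \frac{87}{169}$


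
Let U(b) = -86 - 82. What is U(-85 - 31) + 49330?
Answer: 49162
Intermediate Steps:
U(b) = -168
U(-85 - 31) + 49330 = -168 + 49330 = 49162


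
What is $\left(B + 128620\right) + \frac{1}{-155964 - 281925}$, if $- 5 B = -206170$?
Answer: $\frac{74377198205}{437889} \approx 1.6985 \cdot 10^{5}$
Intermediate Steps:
$B = 41234$ ($B = \left(- \frac{1}{5}\right) \left(-206170\right) = 41234$)
$\left(B + 128620\right) + \frac{1}{-155964 - 281925} = \left(41234 + 128620\right) + \frac{1}{-155964 - 281925} = 169854 + \frac{1}{-437889} = 169854 - \frac{1}{437889} = \frac{74377198205}{437889}$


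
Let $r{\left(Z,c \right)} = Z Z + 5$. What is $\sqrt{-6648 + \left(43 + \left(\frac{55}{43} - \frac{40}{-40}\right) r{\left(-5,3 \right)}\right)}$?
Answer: $\frac{5 i \sqrt{483449}}{43} \approx 80.849 i$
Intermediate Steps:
$r{\left(Z,c \right)} = 5 + Z^{2}$ ($r{\left(Z,c \right)} = Z^{2} + 5 = 5 + Z^{2}$)
$\sqrt{-6648 + \left(43 + \left(\frac{55}{43} - \frac{40}{-40}\right) r{\left(-5,3 \right)}\right)} = \sqrt{-6648 + \left(43 + \left(\frac{55}{43} - \frac{40}{-40}\right) \left(5 + \left(-5\right)^{2}\right)\right)} = \sqrt{-6648 + \left(43 + \left(55 \cdot \frac{1}{43} - -1\right) \left(5 + 25\right)\right)} = \sqrt{-6648 + \left(43 + \left(\frac{55}{43} + 1\right) 30\right)} = \sqrt{-6648 + \left(43 + \frac{98}{43} \cdot 30\right)} = \sqrt{-6648 + \left(43 + \frac{2940}{43}\right)} = \sqrt{-6648 + \frac{4789}{43}} = \sqrt{- \frac{281075}{43}} = \frac{5 i \sqrt{483449}}{43}$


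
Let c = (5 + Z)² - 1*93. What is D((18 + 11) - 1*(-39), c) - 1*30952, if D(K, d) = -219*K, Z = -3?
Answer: -45844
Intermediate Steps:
c = -89 (c = (5 - 3)² - 1*93 = 2² - 93 = 4 - 93 = -89)
D((18 + 11) - 1*(-39), c) - 1*30952 = -219*((18 + 11) - 1*(-39)) - 1*30952 = -219*(29 + 39) - 30952 = -219*68 - 30952 = -14892 - 30952 = -45844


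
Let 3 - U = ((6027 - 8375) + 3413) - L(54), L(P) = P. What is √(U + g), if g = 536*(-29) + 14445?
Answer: 7*I*√43 ≈ 45.902*I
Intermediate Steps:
U = -1008 (U = 3 - (((6027 - 8375) + 3413) - 1*54) = 3 - ((-2348 + 3413) - 54) = 3 - (1065 - 54) = 3 - 1*1011 = 3 - 1011 = -1008)
g = -1099 (g = -15544 + 14445 = -1099)
√(U + g) = √(-1008 - 1099) = √(-2107) = 7*I*√43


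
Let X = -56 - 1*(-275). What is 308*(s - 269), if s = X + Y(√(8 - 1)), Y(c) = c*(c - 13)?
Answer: -13244 - 4004*√7 ≈ -23838.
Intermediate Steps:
X = 219 (X = -56 + 275 = 219)
Y(c) = c*(-13 + c)
s = 219 + √7*(-13 + √7) (s = 219 + √(8 - 1)*(-13 + √(8 - 1)) = 219 + √7*(-13 + √7) ≈ 191.61)
308*(s - 269) = 308*((226 - 13*√7) - 269) = 308*(-43 - 13*√7) = -13244 - 4004*√7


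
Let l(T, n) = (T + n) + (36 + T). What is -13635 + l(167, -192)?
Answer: -13457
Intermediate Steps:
l(T, n) = 36 + n + 2*T
-13635 + l(167, -192) = -13635 + (36 - 192 + 2*167) = -13635 + (36 - 192 + 334) = -13635 + 178 = -13457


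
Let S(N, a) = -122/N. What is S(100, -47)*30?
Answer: -183/5 ≈ -36.600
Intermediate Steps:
S(100, -47)*30 = -122/100*30 = -122*1/100*30 = -61/50*30 = -183/5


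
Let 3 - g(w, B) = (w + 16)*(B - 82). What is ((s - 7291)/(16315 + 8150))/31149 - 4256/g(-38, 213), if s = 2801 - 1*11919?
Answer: -129735036517/87941756889 ≈ -1.4752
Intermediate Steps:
s = -9118 (s = 2801 - 11919 = -9118)
g(w, B) = 3 - (-82 + B)*(16 + w) (g(w, B) = 3 - (w + 16)*(B - 82) = 3 - (16 + w)*(-82 + B) = 3 - (-82 + B)*(16 + w))
((s - 7291)/(16315 + 8150))/31149 - 4256/g(-38, 213) = ((-9118 - 7291)/(16315 + 8150))/31149 - 4256/(1315 - 16*213 + 82*(-38) - 1*213*(-38)) = -16409/24465*(1/31149) - 4256/(1315 - 3408 - 3116 + 8094) = -16409*1/24465*(1/31149) - 4256/2885 = -16409/24465*1/31149 - 4256*1/2885 = -16409/762060285 - 4256/2885 = -129735036517/87941756889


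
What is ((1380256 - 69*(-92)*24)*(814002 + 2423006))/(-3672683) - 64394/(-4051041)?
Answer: -2871067839542278046/2125455630429 ≈ -1.3508e+6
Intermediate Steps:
((1380256 - 69*(-92)*24)*(814002 + 2423006))/(-3672683) - 64394/(-4051041) = ((1380256 + 6348*24)*3237008)*(-1/3672683) - 64394*(-1/4051041) = ((1380256 + 152352)*3237008)*(-1/3672683) + 64394/4051041 = (1532608*3237008)*(-1/3672683) + 64394/4051041 = 4961064356864*(-1/3672683) + 64394/4051041 = -708723479552/524669 + 64394/4051041 = -2871067839542278046/2125455630429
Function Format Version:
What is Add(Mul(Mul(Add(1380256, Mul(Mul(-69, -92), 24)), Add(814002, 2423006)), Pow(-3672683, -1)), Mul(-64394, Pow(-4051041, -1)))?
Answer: Rational(-2871067839542278046, 2125455630429) ≈ -1.3508e+6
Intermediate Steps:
Add(Mul(Mul(Add(1380256, Mul(Mul(-69, -92), 24)), Add(814002, 2423006)), Pow(-3672683, -1)), Mul(-64394, Pow(-4051041, -1))) = Add(Mul(Mul(Add(1380256, Mul(6348, 24)), 3237008), Rational(-1, 3672683)), Mul(-64394, Rational(-1, 4051041))) = Add(Mul(Mul(Add(1380256, 152352), 3237008), Rational(-1, 3672683)), Rational(64394, 4051041)) = Add(Mul(Mul(1532608, 3237008), Rational(-1, 3672683)), Rational(64394, 4051041)) = Add(Mul(4961064356864, Rational(-1, 3672683)), Rational(64394, 4051041)) = Add(Rational(-708723479552, 524669), Rational(64394, 4051041)) = Rational(-2871067839542278046, 2125455630429)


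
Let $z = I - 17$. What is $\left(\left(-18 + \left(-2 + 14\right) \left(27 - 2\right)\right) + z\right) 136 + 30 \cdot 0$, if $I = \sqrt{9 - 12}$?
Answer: $36040 + 136 i \sqrt{3} \approx 36040.0 + 235.56 i$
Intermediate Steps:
$I = i \sqrt{3}$ ($I = \sqrt{-3} = i \sqrt{3} \approx 1.732 i$)
$z = -17 + i \sqrt{3}$ ($z = i \sqrt{3} - 17 = -17 + i \sqrt{3} \approx -17.0 + 1.732 i$)
$\left(\left(-18 + \left(-2 + 14\right) \left(27 - 2\right)\right) + z\right) 136 + 30 \cdot 0 = \left(\left(-18 + \left(-2 + 14\right) \left(27 - 2\right)\right) - \left(17 - i \sqrt{3}\right)\right) 136 + 30 \cdot 0 = \left(\left(-18 + 12 \cdot 25\right) - \left(17 - i \sqrt{3}\right)\right) 136 + 0 = \left(\left(-18 + 300\right) - \left(17 - i \sqrt{3}\right)\right) 136 + 0 = \left(282 - \left(17 - i \sqrt{3}\right)\right) 136 + 0 = \left(265 + i \sqrt{3}\right) 136 + 0 = \left(36040 + 136 i \sqrt{3}\right) + 0 = 36040 + 136 i \sqrt{3}$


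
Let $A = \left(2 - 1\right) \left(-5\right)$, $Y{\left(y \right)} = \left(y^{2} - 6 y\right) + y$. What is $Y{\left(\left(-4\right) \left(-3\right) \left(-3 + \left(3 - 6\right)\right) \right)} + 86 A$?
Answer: $5114$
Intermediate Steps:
$Y{\left(y \right)} = y^{2} - 5 y$
$A = -5$ ($A = 1 \left(-5\right) = -5$)
$Y{\left(\left(-4\right) \left(-3\right) \left(-3 + \left(3 - 6\right)\right) \right)} + 86 A = \left(-4\right) \left(-3\right) \left(-3 + \left(3 - 6\right)\right) \left(-5 + \left(-4\right) \left(-3\right) \left(-3 + \left(3 - 6\right)\right)\right) + 86 \left(-5\right) = 12 \left(-3 + \left(3 - 6\right)\right) \left(-5 + 12 \left(-3 + \left(3 - 6\right)\right)\right) - 430 = 12 \left(-3 - 3\right) \left(-5 + 12 \left(-3 - 3\right)\right) - 430 = 12 \left(-6\right) \left(-5 + 12 \left(-6\right)\right) - 430 = - 72 \left(-5 - 72\right) - 430 = \left(-72\right) \left(-77\right) - 430 = 5544 - 430 = 5114$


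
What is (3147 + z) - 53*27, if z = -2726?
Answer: -1010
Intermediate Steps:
(3147 + z) - 53*27 = (3147 - 2726) - 53*27 = 421 - 1431 = -1010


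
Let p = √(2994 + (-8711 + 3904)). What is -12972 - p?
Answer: -12972 - 7*I*√37 ≈ -12972.0 - 42.579*I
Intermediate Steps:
p = 7*I*√37 (p = √(2994 - 4807) = √(-1813) = 7*I*√37 ≈ 42.579*I)
-12972 - p = -12972 - 7*I*√37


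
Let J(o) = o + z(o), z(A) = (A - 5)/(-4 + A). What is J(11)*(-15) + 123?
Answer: -384/7 ≈ -54.857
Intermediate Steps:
z(A) = (-5 + A)/(-4 + A)
J(o) = o + (-5 + o)/(-4 + o)
J(11)*(-15) + 123 = ((-5 + 11 + 11*(-4 + 11))/(-4 + 11))*(-15) + 123 = ((-5 + 11 + 11*7)/7)*(-15) + 123 = ((-5 + 11 + 77)/7)*(-15) + 123 = ((1/7)*83)*(-15) + 123 = (83/7)*(-15) + 123 = -1245/7 + 123 = -384/7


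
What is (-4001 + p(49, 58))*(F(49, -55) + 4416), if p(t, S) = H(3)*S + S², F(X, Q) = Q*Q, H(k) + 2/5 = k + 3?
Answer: -11615401/5 ≈ -2.3231e+6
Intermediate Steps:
H(k) = 13/5 + k (H(k) = -⅖ + (k + 3) = -⅖ + (3 + k) = 13/5 + k)
F(X, Q) = Q²
p(t, S) = S² + 28*S/5 (p(t, S) = (13/5 + 3)*S + S² = 28*S/5 + S² = S² + 28*S/5)
(-4001 + p(49, 58))*(F(49, -55) + 4416) = (-4001 + (⅕)*58*(28 + 5*58))*((-55)² + 4416) = (-4001 + (⅕)*58*(28 + 290))*(3025 + 4416) = (-4001 + (⅕)*58*318)*7441 = (-4001 + 18444/5)*7441 = -1561/5*7441 = -11615401/5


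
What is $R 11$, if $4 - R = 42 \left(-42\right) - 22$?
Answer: $19690$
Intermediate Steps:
$R = 1790$ ($R = 4 - \left(42 \left(-42\right) - 22\right) = 4 - \left(-1764 - 22\right) = 4 - -1786 = 4 + 1786 = 1790$)
$R 11 = 1790 \cdot 11 = 19690$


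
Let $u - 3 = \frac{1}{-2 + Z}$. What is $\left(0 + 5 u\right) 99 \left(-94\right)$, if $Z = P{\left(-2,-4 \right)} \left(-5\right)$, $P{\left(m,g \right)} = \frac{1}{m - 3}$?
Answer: $-93060$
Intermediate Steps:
$P{\left(m,g \right)} = \frac{1}{-3 + m}$
$Z = 1$ ($Z = \frac{1}{-3 - 2} \left(-5\right) = \frac{1}{-5} \left(-5\right) = \left(- \frac{1}{5}\right) \left(-5\right) = 1$)
$u = 2$ ($u = 3 + \frac{1}{-2 + 1} = 3 + \frac{1}{-1} = 3 - 1 = 2$)
$\left(0 + 5 u\right) 99 \left(-94\right) = \left(0 + 5 \cdot 2\right) 99 \left(-94\right) = \left(0 + 10\right) 99 \left(-94\right) = 10 \cdot 99 \left(-94\right) = 990 \left(-94\right) = -93060$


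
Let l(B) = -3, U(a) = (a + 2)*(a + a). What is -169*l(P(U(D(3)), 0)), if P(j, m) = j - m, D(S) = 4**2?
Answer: 507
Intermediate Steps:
D(S) = 16
U(a) = 2*a*(2 + a) (U(a) = (2 + a)*(2*a) = 2*a*(2 + a))
-169*l(P(U(D(3)), 0)) = -169*(-3) = 507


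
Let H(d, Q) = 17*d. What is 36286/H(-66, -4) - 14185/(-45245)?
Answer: -162584450/5076489 ≈ -32.027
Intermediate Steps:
36286/H(-66, -4) - 14185/(-45245) = 36286/((17*(-66))) - 14185/(-45245) = 36286/(-1122) - 14185*(-1/45245) = 36286*(-1/1122) + 2837/9049 = -18143/561 + 2837/9049 = -162584450/5076489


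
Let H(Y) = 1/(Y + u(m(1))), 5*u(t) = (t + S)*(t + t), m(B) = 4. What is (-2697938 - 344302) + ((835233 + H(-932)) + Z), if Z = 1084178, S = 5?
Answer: -5151539457/4588 ≈ -1.1228e+6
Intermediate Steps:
u(t) = 2*t*(5 + t)/5 (u(t) = ((t + 5)*(t + t))/5 = ((5 + t)*(2*t))/5 = (2*t*(5 + t))/5 = 2*t*(5 + t)/5)
H(Y) = 1/(72/5 + Y) (H(Y) = 1/(Y + (⅖)*4*(5 + 4)) = 1/(Y + (⅖)*4*9) = 1/(Y + 72/5) = 1/(72/5 + Y))
(-2697938 - 344302) + ((835233 + H(-932)) + Z) = (-2697938 - 344302) + ((835233 + 5/(72 + 5*(-932))) + 1084178) = -3042240 + ((835233 + 5/(72 - 4660)) + 1084178) = -3042240 + ((835233 + 5/(-4588)) + 1084178) = -3042240 + ((835233 + 5*(-1/4588)) + 1084178) = -3042240 + ((835233 - 5/4588) + 1084178) = -3042240 + (3832048999/4588 + 1084178) = -3042240 + 8806257663/4588 = -5151539457/4588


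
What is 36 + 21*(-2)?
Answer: -6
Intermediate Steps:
36 + 21*(-2) = 36 - 42 = -6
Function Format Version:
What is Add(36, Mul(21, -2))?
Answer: -6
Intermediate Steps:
Add(36, Mul(21, -2)) = Add(36, -42) = -6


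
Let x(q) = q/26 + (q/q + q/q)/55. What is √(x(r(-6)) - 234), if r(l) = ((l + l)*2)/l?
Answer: I*√119529410/715 ≈ 15.291*I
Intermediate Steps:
r(l) = 4 (r(l) = ((2*l)*2)/l = (4*l)/l = 4)
x(q) = 2/55 + q/26 (x(q) = q*(1/26) + (1 + 1)*(1/55) = q/26 + 2*(1/55) = q/26 + 2/55 = 2/55 + q/26)
√(x(r(-6)) - 234) = √((2/55 + (1/26)*4) - 234) = √((2/55 + 2/13) - 234) = √(136/715 - 234) = √(-167174/715) = I*√119529410/715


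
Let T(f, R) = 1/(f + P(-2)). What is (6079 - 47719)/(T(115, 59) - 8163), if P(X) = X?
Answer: 2352660/461209 ≈ 5.1011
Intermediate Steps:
T(f, R) = 1/(-2 + f) (T(f, R) = 1/(f - 2) = 1/(-2 + f))
(6079 - 47719)/(T(115, 59) - 8163) = (6079 - 47719)/(1/(-2 + 115) - 8163) = -41640/(1/113 - 8163) = -41640/(-922418/113) = -41640*(-113/922418) = 2352660/461209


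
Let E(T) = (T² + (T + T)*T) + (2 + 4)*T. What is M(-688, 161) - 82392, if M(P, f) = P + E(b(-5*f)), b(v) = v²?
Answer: 1259813006945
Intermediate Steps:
E(T) = 3*T² + 6*T (E(T) = (T² + (2*T)*T) + 6*T = (T² + 2*T²) + 6*T = 3*T² + 6*T)
M(P, f) = P + 75*f²*(2 + 25*f²) (M(P, f) = P + 3*(-5*f)²*(2 + (-5*f)²) = P + 3*(25*f²)*(2 + 25*f²) = P + 75*f²*(2 + 25*f²))
M(-688, 161) - 82392 = (-688 + 150*161² + 1875*161⁴) - 82392 = (-688 + 150*25921 + 1875*671898241) - 82392 = (-688 + 3888150 + 1259809201875) - 82392 = 1259813089337 - 82392 = 1259813006945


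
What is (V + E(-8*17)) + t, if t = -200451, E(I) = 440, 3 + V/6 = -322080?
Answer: -2132509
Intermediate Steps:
V = -1932498 (V = -18 + 6*(-322080) = -18 - 1932480 = -1932498)
(V + E(-8*17)) + t = (-1932498 + 440) - 200451 = -1932058 - 200451 = -2132509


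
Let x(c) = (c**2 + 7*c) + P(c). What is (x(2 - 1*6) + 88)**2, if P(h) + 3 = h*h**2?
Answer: 81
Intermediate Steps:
P(h) = -3 + h**3 (P(h) = -3 + h*h**2 = -3 + h**3)
x(c) = -3 + c**2 + c**3 + 7*c (x(c) = (c**2 + 7*c) + (-3 + c**3) = -3 + c**2 + c**3 + 7*c)
(x(2 - 1*6) + 88)**2 = ((-3 + (2 - 1*6)**2 + (2 - 1*6)**3 + 7*(2 - 1*6)) + 88)**2 = ((-3 + (2 - 6)**2 + (2 - 6)**3 + 7*(2 - 6)) + 88)**2 = ((-3 + (-4)**2 + (-4)**3 + 7*(-4)) + 88)**2 = ((-3 + 16 - 64 - 28) + 88)**2 = (-79 + 88)**2 = 9**2 = 81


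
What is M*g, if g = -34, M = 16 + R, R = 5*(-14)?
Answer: 1836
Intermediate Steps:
R = -70
M = -54 (M = 16 - 70 = -54)
M*g = -54*(-34) = 1836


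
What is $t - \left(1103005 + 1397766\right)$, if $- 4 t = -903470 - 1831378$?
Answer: $-1817059$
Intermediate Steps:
$t = 683712$ ($t = - \frac{-903470 - 1831378}{4} = \left(- \frac{1}{4}\right) \left(-2734848\right) = 683712$)
$t - \left(1103005 + 1397766\right) = 683712 - \left(1103005 + 1397766\right) = 683712 - 2500771 = -1817059$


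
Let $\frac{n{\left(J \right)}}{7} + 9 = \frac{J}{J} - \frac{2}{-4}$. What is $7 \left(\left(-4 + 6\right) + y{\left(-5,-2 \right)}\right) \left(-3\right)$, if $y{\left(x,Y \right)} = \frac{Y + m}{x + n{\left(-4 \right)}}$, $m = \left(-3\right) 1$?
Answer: $- \frac{1008}{23} \approx -43.826$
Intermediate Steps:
$n{\left(J \right)} = - \frac{105}{2}$ ($n{\left(J \right)} = -63 + 7 \left(\frac{J}{J} - \frac{2}{-4}\right) = -63 + 7 \left(1 - - \frac{1}{2}\right) = -63 + 7 \left(1 + \frac{1}{2}\right) = -63 + 7 \cdot \frac{3}{2} = -63 + \frac{21}{2} = - \frac{105}{2}$)
$m = -3$
$y{\left(x,Y \right)} = \frac{-3 + Y}{- \frac{105}{2} + x}$ ($y{\left(x,Y \right)} = \frac{Y - 3}{x - \frac{105}{2}} = \frac{-3 + Y}{- \frac{105}{2} + x}$)
$7 \left(\left(-4 + 6\right) + y{\left(-5,-2 \right)}\right) \left(-3\right) = 7 \left(\left(-4 + 6\right) + \frac{2 \left(-3 - 2\right)}{-105 + 2 \left(-5\right)}\right) \left(-3\right) = 7 \left(2 + 2 \frac{1}{-105 - 10} \left(-5\right)\right) \left(-3\right) = 7 \left(2 + 2 \frac{1}{-115} \left(-5\right)\right) \left(-3\right) = 7 \left(2 + 2 \left(- \frac{1}{115}\right) \left(-5\right)\right) \left(-3\right) = 7 \left(2 + \frac{2}{23}\right) \left(-3\right) = 7 \cdot \frac{48}{23} \left(-3\right) = \frac{336}{23} \left(-3\right) = - \frac{1008}{23}$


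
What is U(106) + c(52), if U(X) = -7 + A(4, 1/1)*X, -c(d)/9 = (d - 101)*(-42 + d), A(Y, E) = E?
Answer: 4509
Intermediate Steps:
c(d) = -9*(-101 + d)*(-42 + d) (c(d) = -9*(d - 101)*(-42 + d) = -9*(-101 + d)*(-42 + d))
U(X) = -7 + X (U(X) = -7 + X/1 = -7 + 1*X = -7 + X)
U(106) + c(52) = (-7 + 106) + (-38178 - 9*52² + 1287*52) = 99 + (-38178 - 9*2704 + 66924) = 99 + (-38178 - 24336 + 66924) = 99 + 4410 = 4509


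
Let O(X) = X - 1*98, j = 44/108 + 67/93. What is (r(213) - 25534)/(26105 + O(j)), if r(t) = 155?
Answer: -21242223/21768803 ≈ -0.97581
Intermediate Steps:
j = 944/837 (j = 44*(1/108) + 67*(1/93) = 11/27 + 67/93 = 944/837 ≈ 1.1278)
O(X) = -98 + X (O(X) = X - 98 = -98 + X)
(r(213) - 25534)/(26105 + O(j)) = (155 - 25534)/(26105 + (-98 + 944/837)) = -25379/(26105 - 81082/837) = -25379/21768803/837 = -25379*837/21768803 = -21242223/21768803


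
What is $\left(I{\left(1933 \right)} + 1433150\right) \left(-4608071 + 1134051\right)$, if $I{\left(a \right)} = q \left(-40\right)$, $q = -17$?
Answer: $-4981154096600$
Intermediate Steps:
$I{\left(a \right)} = 680$ ($I{\left(a \right)} = \left(-17\right) \left(-40\right) = 680$)
$\left(I{\left(1933 \right)} + 1433150\right) \left(-4608071 + 1134051\right) = \left(680 + 1433150\right) \left(-4608071 + 1134051\right) = 1433830 \left(-3474020\right) = -4981154096600$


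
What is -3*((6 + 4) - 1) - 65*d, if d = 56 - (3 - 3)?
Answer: -3667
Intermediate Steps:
d = 56 (d = 56 - 0 = 56 - 1*0 = 56 + 0 = 56)
-3*((6 + 4) - 1) - 65*d = -3*((6 + 4) - 1) - 65*56 = -3*(10 - 1) - 3640 = -3*9 - 3640 = -27 - 3640 = -3667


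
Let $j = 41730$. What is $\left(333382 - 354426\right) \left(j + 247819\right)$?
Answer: $-6093269156$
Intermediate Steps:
$\left(333382 - 354426\right) \left(j + 247819\right) = \left(333382 - 354426\right) \left(41730 + 247819\right) = \left(-21044\right) 289549 = -6093269156$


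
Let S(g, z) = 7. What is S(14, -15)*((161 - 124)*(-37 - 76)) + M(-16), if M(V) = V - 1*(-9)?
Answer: -29274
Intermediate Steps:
M(V) = 9 + V (M(V) = V + 9 = 9 + V)
S(14, -15)*((161 - 124)*(-37 - 76)) + M(-16) = 7*((161 - 124)*(-37 - 76)) + (9 - 16) = 7*(37*(-113)) - 7 = 7*(-4181) - 7 = -29267 - 7 = -29274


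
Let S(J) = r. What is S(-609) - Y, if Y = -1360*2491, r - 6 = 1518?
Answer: 3389284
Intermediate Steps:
r = 1524 (r = 6 + 1518 = 1524)
S(J) = 1524
Y = -3387760
S(-609) - Y = 1524 - 1*(-3387760) = 1524 + 3387760 = 3389284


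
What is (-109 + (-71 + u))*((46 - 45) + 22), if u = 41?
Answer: -3197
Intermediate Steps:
(-109 + (-71 + u))*((46 - 45) + 22) = (-109 + (-71 + 41))*((46 - 45) + 22) = (-109 - 30)*(1 + 22) = -139*23 = -3197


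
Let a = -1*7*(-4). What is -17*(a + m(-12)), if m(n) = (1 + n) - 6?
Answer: -187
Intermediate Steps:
m(n) = -5 + n
a = 28 (a = -7*(-4) = 28)
-17*(a + m(-12)) = -17*(28 + (-5 - 12)) = -17*(28 - 17) = -17*11 = -187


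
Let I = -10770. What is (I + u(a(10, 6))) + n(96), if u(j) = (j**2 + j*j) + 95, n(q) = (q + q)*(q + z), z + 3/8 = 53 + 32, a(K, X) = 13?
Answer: 24343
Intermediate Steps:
z = 677/8 (z = -3/8 + (53 + 32) = -3/8 + 85 = 677/8 ≈ 84.625)
n(q) = 2*q*(677/8 + q) (n(q) = (q + q)*(q + 677/8) = (2*q)*(677/8 + q) = 2*q*(677/8 + q))
u(j) = 95 + 2*j**2 (u(j) = (j**2 + j**2) + 95 = 2*j**2 + 95 = 95 + 2*j**2)
(I + u(a(10, 6))) + n(96) = (-10770 + (95 + 2*13**2)) + (1/4)*96*(677 + 8*96) = (-10770 + (95 + 2*169)) + (1/4)*96*(677 + 768) = (-10770 + (95 + 338)) + (1/4)*96*1445 = (-10770 + 433) + 34680 = -10337 + 34680 = 24343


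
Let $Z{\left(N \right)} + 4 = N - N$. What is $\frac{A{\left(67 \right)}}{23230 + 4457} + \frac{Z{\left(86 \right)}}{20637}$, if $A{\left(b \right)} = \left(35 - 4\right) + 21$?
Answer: $\frac{320792}{190458873} \approx 0.0016843$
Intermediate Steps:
$A{\left(b \right)} = 52$ ($A{\left(b \right)} = 31 + 21 = 52$)
$Z{\left(N \right)} = -4$ ($Z{\left(N \right)} = -4 + \left(N - N\right) = -4 + 0 = -4$)
$\frac{A{\left(67 \right)}}{23230 + 4457} + \frac{Z{\left(86 \right)}}{20637} = \frac{52}{23230 + 4457} - \frac{4}{20637} = \frac{52}{27687} - \frac{4}{20637} = \frac{320792}{190458873}$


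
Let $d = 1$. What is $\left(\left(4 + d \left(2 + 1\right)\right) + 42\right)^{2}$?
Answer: $2401$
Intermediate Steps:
$\left(\left(4 + d \left(2 + 1\right)\right) + 42\right)^{2} = \left(\left(4 + 1 \left(2 + 1\right)\right) + 42\right)^{2} = \left(\left(4 + 1 \cdot 3\right) + 42\right)^{2} = \left(\left(4 + 3\right) + 42\right)^{2} = \left(7 + 42\right)^{2} = 49^{2} = 2401$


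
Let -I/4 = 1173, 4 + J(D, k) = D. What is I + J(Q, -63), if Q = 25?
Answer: -4671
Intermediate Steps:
J(D, k) = -4 + D
I = -4692 (I = -4*1173 = -4692)
I + J(Q, -63) = -4692 + (-4 + 25) = -4692 + 21 = -4671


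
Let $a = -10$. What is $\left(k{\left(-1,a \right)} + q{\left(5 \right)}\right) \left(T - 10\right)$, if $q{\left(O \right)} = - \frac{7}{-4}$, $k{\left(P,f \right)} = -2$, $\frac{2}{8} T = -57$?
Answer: $\frac{119}{2} \approx 59.5$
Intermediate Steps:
$T = -228$ ($T = 4 \left(-57\right) = -228$)
$q{\left(O \right)} = \frac{7}{4}$ ($q{\left(O \right)} = \left(-7\right) \left(- \frac{1}{4}\right) = \frac{7}{4}$)
$\left(k{\left(-1,a \right)} + q{\left(5 \right)}\right) \left(T - 10\right) = \left(-2 + \frac{7}{4}\right) \left(-228 - 10\right) = \left(- \frac{1}{4}\right) \left(-238\right) = \frac{119}{2}$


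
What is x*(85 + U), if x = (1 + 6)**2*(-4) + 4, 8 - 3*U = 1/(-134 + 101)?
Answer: -555520/33 ≈ -16834.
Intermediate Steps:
U = 265/99 (U = 8/3 - 1/(3*(-134 + 101)) = 8/3 - 1/3/(-33) = 8/3 - 1/3*(-1/33) = 8/3 + 1/99 = 265/99 ≈ 2.6768)
x = -192 (x = 7**2*(-4) + 4 = 49*(-4) + 4 = -196 + 4 = -192)
x*(85 + U) = -192*(85 + 265/99) = -192*8680/99 = -555520/33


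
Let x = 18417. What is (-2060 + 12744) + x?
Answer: 29101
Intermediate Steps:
(-2060 + 12744) + x = (-2060 + 12744) + 18417 = 10684 + 18417 = 29101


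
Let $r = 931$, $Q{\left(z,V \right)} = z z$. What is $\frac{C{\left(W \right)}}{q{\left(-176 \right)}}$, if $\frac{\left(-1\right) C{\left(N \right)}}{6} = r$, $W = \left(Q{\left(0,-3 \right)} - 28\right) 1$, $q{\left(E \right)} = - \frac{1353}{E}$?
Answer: $- \frac{29792}{41} \approx -726.63$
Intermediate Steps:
$Q{\left(z,V \right)} = z^{2}$
$W = -28$ ($W = \left(0^{2} - 28\right) 1 = \left(0 - 28\right) 1 = \left(-28\right) 1 = -28$)
$C{\left(N \right)} = -5586$ ($C{\left(N \right)} = \left(-6\right) 931 = -5586$)
$\frac{C{\left(W \right)}}{q{\left(-176 \right)}} = - \frac{5586}{\left(-1353\right) \frac{1}{-176}} = - \frac{5586}{\left(-1353\right) \left(- \frac{1}{176}\right)} = - \frac{5586}{\frac{123}{16}} = \left(-5586\right) \frac{16}{123} = - \frac{29792}{41}$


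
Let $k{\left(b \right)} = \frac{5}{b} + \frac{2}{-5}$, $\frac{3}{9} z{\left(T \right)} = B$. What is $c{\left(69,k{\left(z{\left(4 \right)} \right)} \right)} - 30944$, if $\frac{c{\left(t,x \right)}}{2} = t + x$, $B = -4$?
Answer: $- \frac{924229}{30} \approx -30808.0$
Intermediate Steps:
$z{\left(T \right)} = -12$ ($z{\left(T \right)} = 3 \left(-4\right) = -12$)
$k{\left(b \right)} = - \frac{2}{5} + \frac{5}{b}$ ($k{\left(b \right)} = \frac{5}{b} + 2 \left(- \frac{1}{5}\right) = \frac{5}{b} - \frac{2}{5} = - \frac{2}{5} + \frac{5}{b}$)
$c{\left(t,x \right)} = 2 t + 2 x$ ($c{\left(t,x \right)} = 2 \left(t + x\right) = 2 t + 2 x$)
$c{\left(69,k{\left(z{\left(4 \right)} \right)} \right)} - 30944 = \left(2 \cdot 69 + 2 \left(- \frac{2}{5} + \frac{5}{-12}\right)\right) - 30944 = \left(138 + 2 \left(- \frac{2}{5} + 5 \left(- \frac{1}{12}\right)\right)\right) - 30944 = \left(138 + 2 \left(- \frac{2}{5} - \frac{5}{12}\right)\right) - 30944 = \left(138 + 2 \left(- \frac{49}{60}\right)\right) - 30944 = \left(138 - \frac{49}{30}\right) - 30944 = \frac{4091}{30} - 30944 = - \frac{924229}{30}$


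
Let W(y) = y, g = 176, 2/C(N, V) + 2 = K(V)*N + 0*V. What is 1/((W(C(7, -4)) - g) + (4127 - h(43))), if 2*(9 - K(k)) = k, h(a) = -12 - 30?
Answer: 75/299477 ≈ 0.00025044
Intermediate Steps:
h(a) = -42
K(k) = 9 - k/2
C(N, V) = 2/(-2 + N*(9 - V/2)) (C(N, V) = 2/(-2 + ((9 - V/2)*N + 0*V)) = 2/(-2 + (N*(9 - V/2) + 0)) = 2/(-2 + N*(9 - V/2)))
1/((W(C(7, -4)) - g) + (4127 - h(43))) = 1/((-4/(4 + 7*(-18 - 4)) - 1*176) + (4127 - 1*(-42))) = 1/((-4/(4 + 7*(-22)) - 176) + (4127 + 42)) = 1/((-4/(4 - 154) - 176) + 4169) = 1/((-4/(-150) - 176) + 4169) = 1/((-4*(-1/150) - 176) + 4169) = 1/((2/75 - 176) + 4169) = 1/(-13198/75 + 4169) = 1/(299477/75) = 75/299477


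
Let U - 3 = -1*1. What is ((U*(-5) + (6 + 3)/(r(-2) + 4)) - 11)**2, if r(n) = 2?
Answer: 1521/4 ≈ 380.25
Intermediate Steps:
U = 2 (U = 3 - 1*1 = 3 - 1 = 2)
((U*(-5) + (6 + 3)/(r(-2) + 4)) - 11)**2 = ((2*(-5) + (6 + 3)/(2 + 4)) - 11)**2 = ((-10 + 9/6) - 11)**2 = ((-10 + 9*(1/6)) - 11)**2 = ((-10 + 3/2) - 11)**2 = (-17/2 - 11)**2 = (-39/2)**2 = 1521/4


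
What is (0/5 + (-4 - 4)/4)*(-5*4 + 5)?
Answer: 30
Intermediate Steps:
(0/5 + (-4 - 4)/4)*(-5*4 + 5) = (0*(⅕) - 8*¼)*(-20 + 5) = (0 - 2)*(-15) = -2*(-15) = 30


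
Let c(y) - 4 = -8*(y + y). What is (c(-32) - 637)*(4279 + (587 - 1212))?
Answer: -442134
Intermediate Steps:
c(y) = 4 - 16*y (c(y) = 4 - 8*(y + y) = 4 - 16*y)
(c(-32) - 637)*(4279 + (587 - 1212)) = ((4 - 16*(-32)) - 637)*(4279 + (587 - 1212)) = ((4 + 512) - 637)*(4279 - 625) = (516 - 637)*3654 = -121*3654 = -442134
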